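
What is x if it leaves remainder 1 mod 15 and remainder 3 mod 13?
16

Using Chinese Remainder Theorem:
M = 15 × 13 = 195
M1 = 13, M2 = 15
y1 = 13^(-1) mod 15 = 7
y2 = 15^(-1) mod 13 = 7
x = (1×13×7 + 3×15×7) mod 195 = 16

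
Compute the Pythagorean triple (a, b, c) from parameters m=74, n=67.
(987, 9916, 9965)

Euclid's formula: a = m² - n², b = 2mn, c = m² + n²
m = 74, n = 67
a = 74² - 67² = 5476 - 4489 = 987
b = 2 × 74 × 67 = 9916
c = 74² + 67² = 5476 + 4489 = 9965
Verification: 987² + 9916² = 974169 + 98327056 = 99301225 = 9965² ✓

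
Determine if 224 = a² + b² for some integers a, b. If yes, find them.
Not possible

Factorization: 224 = 2^5 × 7
By Fermat: n is sum of two squares iff every prime p ≡ 3 (mod 4) appears to even power.
Prime(s) ≡ 3 (mod 4) with odd exponent: [(7, 1)]
Therefore 224 cannot be expressed as a² + b².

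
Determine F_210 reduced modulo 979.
924

Matrix identity: Q^n = [[F_(n+1), F_n], [F_n, F_(n-1)]] with Q = [[1,1],[1,0]].
n = 210 = 11010010₂. Square-and-multiply, entries mod 979:
Q^1 = [[1,1],[1,0]]
Q^3 = (Q^1)²·Q = [[3,2],[2,1]]
Q^6 = (Q^3)² = [[13,8],[8,5]]
Q^13 = (Q^6)²·Q = [[377,233],[233,144]]
Q^26 = (Q^13)² = [[618,976],[976,621]]
Q^52 = (Q^26)² = [[123,199],[199,903]]
Q^105 = (Q^52)²·Q = [[448,885],[885,542]]
Q^210 = (Q^105)² = [[34,924],[924,89]]
F_210 mod 979 = Q^210[0][1] = 924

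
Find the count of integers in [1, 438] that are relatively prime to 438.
144

438 = 2 × 3 × 73
φ(n) = n × ∏(1 - 1/p) for each prime p dividing n
φ(438) = 438 × (1 - 1/2) × (1 - 1/3) × (1 - 1/73) = 144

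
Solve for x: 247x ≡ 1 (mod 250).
83

gcd(247, 250) = 1, so the inverse exists.
Extended Euclidean algorithm on (250, 247):
250 = 1 × 247 + 3  ⟹  3 = (1)·250 + (-1)·247
247 = 82 × 3 + 1  ⟹  1 = (-82)·250 + (83)·247
So (83)·247 ≡ 1 (mod 250), i.e. 247^(-1) ≡ 83 (mod 250).
Check: 247 × 83 = 20501 ≡ 1 (mod 250)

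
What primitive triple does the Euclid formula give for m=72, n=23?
(4655, 3312, 5713)

Euclid's formula: a = m² - n², b = 2mn, c = m² + n²
m = 72, n = 23
a = 72² - 23² = 5184 - 529 = 4655
b = 2 × 72 × 23 = 3312
c = 72² + 23² = 5184 + 529 = 5713
Verification: 4655² + 3312² = 21669025 + 10969344 = 32638369 = 5713² ✓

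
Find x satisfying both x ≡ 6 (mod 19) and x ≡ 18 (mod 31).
576

Using Chinese Remainder Theorem:
M = 19 × 31 = 589
M1 = 31, M2 = 19
y1 = 31^(-1) mod 19 = 8
y2 = 19^(-1) mod 31 = 18
x = (6×31×8 + 18×19×18) mod 589 = 576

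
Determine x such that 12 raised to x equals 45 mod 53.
7

Baby-step giant-step with step n = ⌈√53⌉ = 8.
Baby steps 12^j mod 53 (j:value) for j=0..7: 0:1, 1:12, 2:38, 3:32, 4:13, 5:50, 6:17, 7:45.
h = 45 is already in the table at j=7, so x = 7.
Check: 12^7 ≡ 45 (mod 53).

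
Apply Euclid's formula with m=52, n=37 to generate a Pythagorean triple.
(1335, 3848, 4073)

Euclid's formula: a = m² - n², b = 2mn, c = m² + n²
m = 52, n = 37
a = 52² - 37² = 2704 - 1369 = 1335
b = 2 × 52 × 37 = 3848
c = 52² + 37² = 2704 + 1369 = 4073
Verification: 1335² + 3848² = 1782225 + 14807104 = 16589329 = 4073² ✓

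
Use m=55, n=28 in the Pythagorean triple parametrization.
(2241, 3080, 3809)

Euclid's formula: a = m² - n², b = 2mn, c = m² + n²
m = 55, n = 28
a = 55² - 28² = 3025 - 784 = 2241
b = 2 × 55 × 28 = 3080
c = 55² + 28² = 3025 + 784 = 3809
Verification: 2241² + 3080² = 5022081 + 9486400 = 14508481 = 3809² ✓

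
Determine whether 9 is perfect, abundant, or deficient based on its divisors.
deficient

Proper divisors of 9: sum = 1 + 3 = 4
Since 4 < 9, 9 is deficient.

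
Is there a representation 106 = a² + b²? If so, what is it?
5² + 9² (a=5, b=9)

Factorization: 106 = 2 × 53
By Fermat: n is sum of two squares iff every prime p ≡ 3 (mod 4) appears to even power.
All primes ≡ 3 (mod 4) appear to even power.
Search a = 0, 1, 2, … for 106 - a² a perfect square: first hit at a = 5: 106 - 25 = 81 = 9².
106 = 5² + 9² = 25 + 81 ✓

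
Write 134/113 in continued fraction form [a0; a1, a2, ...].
[1; 5, 2, 1, 1, 1, 2]

Euclidean algorithm steps:
134 = 1 × 113 + 21
113 = 5 × 21 + 8
21 = 2 × 8 + 5
8 = 1 × 5 + 3
5 = 1 × 3 + 2
3 = 1 × 2 + 1
2 = 2 × 1 + 0
Continued fraction: [1; 5, 2, 1, 1, 1, 2]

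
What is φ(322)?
132

322 = 2 × 7 × 23
φ(n) = n × ∏(1 - 1/p) for each prime p dividing n
φ(322) = 322 × (1 - 1/2) × (1 - 1/7) × (1 - 1/23) = 132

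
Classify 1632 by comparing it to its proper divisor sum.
abundant

Proper divisors of 1632: sum = 1 + 2 + 3 + 4 + 6 + 8 + 12 + 16 + ... + 272 + 408 + 544 + 816 (23 divisors) = 2904
Since 2904 > 1632, 1632 is abundant.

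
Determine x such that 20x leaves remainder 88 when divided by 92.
x ≡ 9 (mod 23)

gcd(20, 92) = 4, which divides 88, so solutions exist.
Divide through by 4: 5x ≡ 22 (mod 23).
Find 5^(-1) mod 23 by the extended Euclidean algorithm:
23 = 4 × 5 + 3  ⟹  3 = (1)·23 + (-4)·5
5 = 1 × 3 + 2  ⟹  2 = (-1)·23 + (5)·5
3 = 1 × 2 + 1  ⟹  1 = (2)·23 + (-9)·5
So (-9)·5 ≡ 1 (mod 23), i.e. 5^(-1) ≡ -9 ≡ 14 (mod 23).
x ≡ 14 × 22 = 308 ≡ 9 (mod 23).
Check: 20 × 9 = 180 ≡ 88 (mod 92).
x ≡ 9 (mod 23), giving 4 solutions mod 92.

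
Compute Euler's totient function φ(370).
144

370 = 2 × 5 × 37
φ(n) = n × ∏(1 - 1/p) for each prime p dividing n
φ(370) = 370 × (1 - 1/2) × (1 - 1/5) × (1 - 1/37) = 144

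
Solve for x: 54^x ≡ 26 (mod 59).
56

Baby-step giant-step with step n = ⌈√59⌉ = 8.
Baby steps 54^j mod 59 (j:value) for j=0..7: 0:1, 1:54, 2:25, 3:52, 4:35, 5:2, 6:49, 7:50.
Giant-step multiplier: 54^(-8) ≡ 54^(58-8) = 54^50 ≡ 21 (mod 59).
Giant steps γ_i = 26·21^i mod 59: γ_0=26, γ_1=15, γ_2=20, γ_3=7, γ_4=29, γ_5=19, γ_6=45, γ_7=1 (in table at j=0).
x = i·n + j = 7·8 + 0 = 56.
Check: 54^56 ≡ 26 (mod 59).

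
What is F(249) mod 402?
316

Matrix identity: Q^n = [[F_(n+1), F_n], [F_n, F_(n-1)]] with Q = [[1,1],[1,0]].
n = 249 = 11111001₂. Square-and-multiply, entries mod 402:
Q^1 = [[1,1],[1,0]]
Q^3 = (Q^1)²·Q = [[3,2],[2,1]]
Q^7 = (Q^3)²·Q = [[21,13],[13,8]]
Q^15 = (Q^7)²·Q = [[183,208],[208,377]]
Q^31 = (Q^15)²·Q = [[273,373],[373,302]]
Q^62 = (Q^31)² = [[196,209],[209,389]]
Q^124 = (Q^62)² = [[89,57],[57,32]]
Q^249 = (Q^124)²·Q = [[379,316],[316,63]]
F_249 mod 402 = Q^249[0][1] = 316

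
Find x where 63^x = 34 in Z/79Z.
43

Baby-step giant-step with step n = ⌈√79⌉ = 9.
Baby steps 63^j mod 79 (j:value) for j=0..8: 0:1, 1:63, 2:19, 3:12, 4:45, 5:70, 6:65, 7:66, 8:50.
Giant-step multiplier: 63^(-9) ≡ 63^(78-9) = 63^69 ≡ 71 (mod 79).
Giant steps γ_i = 34·71^i mod 79: γ_0=34, γ_1=44, γ_2=43, γ_3=51, γ_4=66 (in table at j=7).
x = i·n + j = 4·9 + 7 = 43.
Check: 63^43 ≡ 34 (mod 79).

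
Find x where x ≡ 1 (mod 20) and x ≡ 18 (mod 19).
341

Using Chinese Remainder Theorem:
M = 20 × 19 = 380
M1 = 19, M2 = 20
y1 = 19^(-1) mod 20 = 19
y2 = 20^(-1) mod 19 = 1
x = (1×19×19 + 18×20×1) mod 380 = 341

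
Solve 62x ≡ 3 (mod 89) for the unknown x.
x ≡ 79 (mod 89)

gcd(62, 89) = 1, which divides 3, so solutions exist.
Find 62^(-1) mod 89 by the extended Euclidean algorithm:
89 = 1 × 62 + 27  ⟹  27 = (1)·89 + (-1)·62
62 = 2 × 27 + 8  ⟹  8 = (-2)·89 + (3)·62
27 = 3 × 8 + 3  ⟹  3 = (7)·89 + (-10)·62
8 = 2 × 3 + 2  ⟹  2 = (-16)·89 + (23)·62
3 = 1 × 2 + 1  ⟹  1 = (23)·89 + (-33)·62
So (-33)·62 ≡ 1 (mod 89), i.e. 62^(-1) ≡ -33 ≡ 56 (mod 89).
x ≡ 56 × 3 = 168 ≡ 79 (mod 89).
Check: 62 × 79 = 4898 ≡ 3 (mod 89).
Unique solution: x ≡ 79 (mod 89)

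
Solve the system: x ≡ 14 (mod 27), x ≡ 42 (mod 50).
392

Using Chinese Remainder Theorem:
M = 27 × 50 = 1350
M1 = 50, M2 = 27
y1 = 50^(-1) mod 27 = 20
y2 = 27^(-1) mod 50 = 13
x = (14×50×20 + 42×27×13) mod 1350 = 392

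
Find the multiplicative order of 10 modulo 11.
2

11 is prime, so ord(10) divides φ(11) = 10.
Divisors of 10: 1, 2, 5, 10.
Repeated squaring: 10^1 ≡ 10, 10^2 ≡ 1, 10^4 ≡ 1, 10^8 ≡ 1 (mod 11).
Test 10^d mod 11 for each divisor d in increasing order:
10^1 ≡ 10
10^2 ≡ 1  ← first divisor giving 1
The order is 2.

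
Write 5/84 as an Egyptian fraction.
1/17 + 1/1428

Greedy algorithm:
5/84: ceiling(84/5) = 17, use 1/17
1/1428: ceiling(1428/1) = 1428, use 1/1428
Result: 5/84 = 1/17 + 1/1428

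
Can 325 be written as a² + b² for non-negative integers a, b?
1² + 18² (a=1, b=18)

Factorization: 325 = 5^2 × 13
By Fermat: n is sum of two squares iff every prime p ≡ 3 (mod 4) appears to even power.
All primes ≡ 3 (mod 4) appear to even power.
Search a = 0, 1, 2, … for 325 - a² a perfect square: first hit at a = 1: 325 - 1 = 324 = 18².
325 = 1² + 18² = 1 + 324 ✓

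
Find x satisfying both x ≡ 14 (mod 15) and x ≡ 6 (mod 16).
134

Using Chinese Remainder Theorem:
M = 15 × 16 = 240
M1 = 16, M2 = 15
y1 = 16^(-1) mod 15 = 1
y2 = 15^(-1) mod 16 = 15
x = (14×16×1 + 6×15×15) mod 240 = 134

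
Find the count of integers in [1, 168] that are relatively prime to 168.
48

168 = 2^3 × 3 × 7
φ(n) = n × ∏(1 - 1/p) for each prime p dividing n
φ(168) = 168 × (1 - 1/2) × (1 - 1/3) × (1 - 1/7) = 48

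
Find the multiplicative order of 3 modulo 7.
6

7 is prime, so ord(3) divides φ(7) = 6.
Divisors of 6: 1, 2, 3, 6.
Repeated squaring: 3^1 ≡ 3, 3^2 ≡ 2, 3^4 ≡ 4 (mod 7).
Test 3^d mod 7 for each divisor d in increasing order:
3^1 ≡ 3
3^2 ≡ 2
3^3 = 3^2·3^1 ≡ 6
3^6 = 3^4·3^2 ≡ 1  ← first divisor giving 1
The order is 6.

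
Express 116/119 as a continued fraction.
[0; 1, 38, 1, 2]

Euclidean algorithm steps:
116 = 0 × 119 + 116
119 = 1 × 116 + 3
116 = 38 × 3 + 2
3 = 1 × 2 + 1
2 = 2 × 1 + 0
Continued fraction: [0; 1, 38, 1, 2]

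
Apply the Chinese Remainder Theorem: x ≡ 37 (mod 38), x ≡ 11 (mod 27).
227

Using Chinese Remainder Theorem:
M = 38 × 27 = 1026
M1 = 27, M2 = 38
y1 = 27^(-1) mod 38 = 31
y2 = 38^(-1) mod 27 = 5
x = (37×27×31 + 11×38×5) mod 1026 = 227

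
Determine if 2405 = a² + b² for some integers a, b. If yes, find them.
2² + 49² (a=2, b=49)

Factorization: 2405 = 5 × 13 × 37
By Fermat: n is sum of two squares iff every prime p ≡ 3 (mod 4) appears to even power.
All primes ≡ 3 (mod 4) appear to even power.
Search a = 0, 1, 2, … for 2405 - a² a perfect square: first hit at a = 2: 2405 - 4 = 2401 = 49².
2405 = 2² + 49² = 4 + 2401 ✓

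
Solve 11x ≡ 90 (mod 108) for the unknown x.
x ≡ 18 (mod 108)

gcd(11, 108) = 1, which divides 90, so solutions exist.
Find 11^(-1) mod 108 by the extended Euclidean algorithm:
108 = 9 × 11 + 9  ⟹  9 = (1)·108 + (-9)·11
11 = 1 × 9 + 2  ⟹  2 = (-1)·108 + (10)·11
9 = 4 × 2 + 1  ⟹  1 = (5)·108 + (-49)·11
So (-49)·11 ≡ 1 (mod 108), i.e. 11^(-1) ≡ -49 ≡ 59 (mod 108).
x ≡ 59 × 90 = 5310 ≡ 18 (mod 108).
Check: 11 × 18 = 198 ≡ 90 (mod 108).
Unique solution: x ≡ 18 (mod 108)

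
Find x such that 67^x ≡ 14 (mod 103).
90

Baby-step giant-step with step n = ⌈√103⌉ = 11.
Baby steps 67^j mod 103 (j:value) for j=0..10: 0:1, 1:67, 2:60, 3:3, 4:98, 5:77, 6:9, 7:88, 8:25, 9:27, 10:58.
Giant-step multiplier: 67^(-11) ≡ 67^(102-11) = 67^91 ≡ 11 (mod 103).
Giant steps γ_i = 14·11^i mod 103: γ_0=14, γ_1=51, γ_2=46, γ_3=94, γ_4=4, γ_5=44, γ_6=72, γ_7=71, γ_8=60 (in table at j=2).
x = i·n + j = 8·11 + 2 = 90.
Check: 67^90 ≡ 14 (mod 103).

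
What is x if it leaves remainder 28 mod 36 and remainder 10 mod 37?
676

Using Chinese Remainder Theorem:
M = 36 × 37 = 1332
M1 = 37, M2 = 36
y1 = 37^(-1) mod 36 = 1
y2 = 36^(-1) mod 37 = 36
x = (28×37×1 + 10×36×36) mod 1332 = 676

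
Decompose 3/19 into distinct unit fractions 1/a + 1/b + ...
1/7 + 1/67 + 1/8911

Greedy algorithm:
3/19: ceiling(19/3) = 7, use 1/7
2/133: ceiling(133/2) = 67, use 1/67
1/8911: ceiling(8911/1) = 8911, use 1/8911
Result: 3/19 = 1/7 + 1/67 + 1/8911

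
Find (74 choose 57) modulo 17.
4

Using Lucas' theorem:
Write n=74 and k=57 in base 17:
n in base 17: [4, 6]
k in base 17: [3, 6]
C(74,57) mod 17 = ∏ C(n_i, k_i) mod 17
Digit binomials (mod 17): C(4,3) = 4; C(6,6) = 1
Product: 4 × 1 = 4 ≡ 4 (mod 17)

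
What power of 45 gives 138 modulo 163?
111

Baby-step giant-step with step n = ⌈√163⌉ = 13.
Baby steps 45^j mod 163 (j:value) for j=0..12: 0:1, 1:45, 2:69, 3:8, 4:34, 5:63, 6:64, 7:109, 8:15, 9:23, 10:57, 11:120, 12:21.
Giant-step multiplier: 45^(-13) ≡ 45^(162-13) = 45^149 ≡ 79 (mod 163).
Giant steps γ_i = 138·79^i mod 163: γ_0=138, γ_1=144, γ_2=129, γ_3=85, γ_4=32, γ_5=83, γ_6=37, γ_7=152, γ_8=109 (in table at j=7).
x = i·n + j = 8·13 + 7 = 111.
Check: 45^111 ≡ 138 (mod 163).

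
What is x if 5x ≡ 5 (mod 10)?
x ≡ 1 (mod 2)

gcd(5, 10) = 5, which divides 5, so solutions exist.
Divide through by 5: x ≡ 1 (mod 2).
The coefficient of x is now 1, so x ≡ 1 (mod 2).
Check: 5 × 1 = 5 ≡ 5 (mod 10).
x ≡ 1 (mod 2), giving 5 solutions mod 10.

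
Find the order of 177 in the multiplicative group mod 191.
19

191 is prime, so ord(177) divides φ(191) = 190.
Divisors of 190: 1, 2, 5, 10, 19, 38, 95, 190.
Repeated squaring: 177^1 ≡ 177, 177^2 ≡ 5, 177^4 ≡ 25, 177^8 ≡ 52, 177^16 ≡ 30, 177^32 ≡ 136, 177^64 ≡ 160, 177^128 ≡ 6 (mod 191).
Test 177^d mod 191 for each divisor d in increasing order:
177^1 ≡ 177
177^2 ≡ 5
177^5 = 177^4·177^1 ≡ 32
177^10 = 177^8·177^2 ≡ 69
177^19 = 177^16·177^2·177^1 ≡ 1  ← first divisor giving 1
The order is 19.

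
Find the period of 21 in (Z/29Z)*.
28

29 is prime, so ord(21) divides φ(29) = 28.
Divisors of 28: 1, 2, 4, 7, 14, 28.
Repeated squaring: 21^1 ≡ 21, 21^2 ≡ 6, 21^4 ≡ 7, 21^8 ≡ 20, 21^16 ≡ 23 (mod 29).
Test 21^d mod 29 for each divisor d in increasing order:
21^1 ≡ 21
21^2 ≡ 6
21^4 ≡ 7
21^7 = 21^4·21^2·21^1 ≡ 12
21^14 = 21^8·21^4·21^2 ≡ 28
21^28 = 21^16·21^8·21^4 ≡ 1  ← first divisor giving 1
The order is 28.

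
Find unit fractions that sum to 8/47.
1/6 + 1/282

Greedy algorithm:
8/47: ceiling(47/8) = 6, use 1/6
1/282: ceiling(282/1) = 282, use 1/282
Result: 8/47 = 1/6 + 1/282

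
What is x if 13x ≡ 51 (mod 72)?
x ≡ 15 (mod 72)

gcd(13, 72) = 1, which divides 51, so solutions exist.
Find 13^(-1) mod 72 by the extended Euclidean algorithm:
72 = 5 × 13 + 7  ⟹  7 = (1)·72 + (-5)·13
13 = 1 × 7 + 6  ⟹  6 = (-1)·72 + (6)·13
7 = 1 × 6 + 1  ⟹  1 = (2)·72 + (-11)·13
So (-11)·13 ≡ 1 (mod 72), i.e. 13^(-1) ≡ -11 ≡ 61 (mod 72).
x ≡ 61 × 51 = 3111 ≡ 15 (mod 72).
Check: 13 × 15 = 195 ≡ 51 (mod 72).
Unique solution: x ≡ 15 (mod 72)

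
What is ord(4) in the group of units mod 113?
14

113 is prime, so ord(4) divides φ(113) = 112.
Divisors of 112: 1, 2, 4, 7, 8, 14, 16, 28, 56, 112.
Repeated squaring: 4^1 ≡ 4, 4^2 ≡ 16, 4^4 ≡ 30, 4^8 ≡ 109, 4^16 ≡ 16, 4^32 ≡ 30, 4^64 ≡ 109 (mod 113).
Test 4^d mod 113 for each divisor d in increasing order:
4^1 ≡ 4
4^2 ≡ 16
4^4 ≡ 30
4^7 = 4^4·4^2·4^1 ≡ 112
4^8 ≡ 109
4^14 = 4^8·4^4·4^2 ≡ 1  ← first divisor giving 1
The order is 14.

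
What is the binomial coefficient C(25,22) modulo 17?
5

Using Lucas' theorem:
Write n=25 and k=22 in base 17:
n in base 17: [1, 8]
k in base 17: [1, 5]
C(25,22) mod 17 = ∏ C(n_i, k_i) mod 17
Digit binomials (mod 17): C(1,1) = 1; C(8,5) = 56 ≡ 5
Product: 1 × 5 = 5 ≡ 5 (mod 17)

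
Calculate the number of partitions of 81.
18004327

p(n) counts ways to write n as a sum of positive integers (order ignored).
Euler's pentagonal recurrence: p(k) = p(k-1) + p(k-2) - p(k-5) - p(k-7) + p(k-12) + p(k-15) - ... (offsets j(3j∓1)/2, signs ++--, p(0)=1, p(<0)=0).
DP table for k = 0..80: p(0)=1, p(1)=1, p(2)=2, p(3)=3, p(4)=5, p(5)=7, p(6)=11, p(7)=15, p(8)=22, p(9)=30, p(10)=42, p(11)=56, p(12)=77, p(13)=101, p(14)=135, p(15)=176, p(16)=231, p(17)=297, p(18)=385, p(19)=490, p(20)=627, p(21)=792, p(22)=1002, p(23)=1255, p(24)=1575, p(25)=1958, p(26)=2436, p(27)=3010, p(28)=3718, p(29)=4565, p(30)=5604, p(31)=6842, p(32)=8349, p(33)=10143, p(34)=12310, p(35)=14883, p(36)=17977, p(37)=21637, p(38)=26015, p(39)=31185, p(40)=37338, p(41)=44583, p(42)=53174, p(43)=63261, p(44)=75175, p(45)=89134, p(46)=105558, p(47)=124754, p(48)=147273, p(49)=173525, p(50)=204226, p(51)=239943, p(52)=281589, p(53)=329931, p(54)=386155, p(55)=451276, p(56)=526823, p(57)=614154, p(58)=715220, p(59)=831820, p(60)=966467, p(61)=1121505, p(62)=1300156, p(63)=1505499, p(64)=1741630, p(65)=2012558, p(66)=2323520, p(67)=2679689, p(68)=3087735, p(69)=3554345, p(70)=4087968, p(71)=4697205, p(72)=5392783, p(73)=6185689, p(74)=7089500, p(75)=8118264, p(76)=9289091, p(77)=10619863, p(78)=12132164, p(79)=13848650, p(80)=15796476.
Final step: p(81) = p(80) + p(79) - p(76) - p(74) + p(69) + p(66) - p(59) - p(55) + p(46) + p(41) - p(30) - p(24) + p(11) + p(4)
= 15796476 + 13848650 - 9289091 - 7089500 + 3554345 + 2323520 - 831820 - 451276 + 105558 + 44583 - 5604 - 1575 + 56 + 5
= 18004327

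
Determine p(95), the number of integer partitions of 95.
104651419

p(n) counts ways to write n as a sum of positive integers (order ignored).
Euler's pentagonal recurrence: p(k) = p(k-1) + p(k-2) - p(k-5) - p(k-7) + p(k-12) + p(k-15) - ... (offsets j(3j∓1)/2, signs ++--, p(0)=1, p(<0)=0).
DP table for k = 0..94: p(0)=1, p(1)=1, p(2)=2, p(3)=3, p(4)=5, p(5)=7, p(6)=11, p(7)=15, p(8)=22, p(9)=30, p(10)=42, p(11)=56, p(12)=77, p(13)=101, p(14)=135, p(15)=176, p(16)=231, p(17)=297, p(18)=385, p(19)=490, p(20)=627, p(21)=792, p(22)=1002, p(23)=1255, p(24)=1575, p(25)=1958, p(26)=2436, p(27)=3010, p(28)=3718, p(29)=4565, p(30)=5604, p(31)=6842, p(32)=8349, p(33)=10143, p(34)=12310, p(35)=14883, p(36)=17977, p(37)=21637, p(38)=26015, p(39)=31185, p(40)=37338, p(41)=44583, p(42)=53174, p(43)=63261, p(44)=75175, p(45)=89134, p(46)=105558, p(47)=124754, p(48)=147273, p(49)=173525, p(50)=204226, p(51)=239943, p(52)=281589, p(53)=329931, p(54)=386155, p(55)=451276, p(56)=526823, p(57)=614154, p(58)=715220, p(59)=831820, p(60)=966467, p(61)=1121505, p(62)=1300156, p(63)=1505499, p(64)=1741630, p(65)=2012558, p(66)=2323520, p(67)=2679689, p(68)=3087735, p(69)=3554345, p(70)=4087968, p(71)=4697205, p(72)=5392783, p(73)=6185689, p(74)=7089500, p(75)=8118264, p(76)=9289091, p(77)=10619863, p(78)=12132164, p(79)=13848650, p(80)=15796476, p(81)=18004327, p(82)=20506255, p(83)=23338469, p(84)=26543660, p(85)=30167357, p(86)=34262962, p(87)=38887673, p(88)=44108109, p(89)=49995925, p(90)=56634173, p(91)=64112359, p(92)=72533807, p(93)=82010177, p(94)=92669720.
Final step: p(95) = p(94) + p(93) - p(90) - p(88) + p(83) + p(80) - p(73) - p(69) + p(60) + p(55) - p(44) - p(38) + p(25) + p(18) - p(3)
= 92669720 + 82010177 - 56634173 - 44108109 + 23338469 + 15796476 - 6185689 - 3554345 + 966467 + 451276 - 75175 - 26015 + 1958 + 385 - 3
= 104651419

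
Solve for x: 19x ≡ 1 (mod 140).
59

gcd(19, 140) = 1, so the inverse exists.
Extended Euclidean algorithm on (140, 19):
140 = 7 × 19 + 7  ⟹  7 = (1)·140 + (-7)·19
19 = 2 × 7 + 5  ⟹  5 = (-2)·140 + (15)·19
7 = 1 × 5 + 2  ⟹  2 = (3)·140 + (-22)·19
5 = 2 × 2 + 1  ⟹  1 = (-8)·140 + (59)·19
So (59)·19 ≡ 1 (mod 140), i.e. 19^(-1) ≡ 59 (mod 140).
Check: 19 × 59 = 1121 ≡ 1 (mod 140)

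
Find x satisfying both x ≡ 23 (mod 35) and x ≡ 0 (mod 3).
93

Using Chinese Remainder Theorem:
M = 35 × 3 = 105
M1 = 3, M2 = 35
y1 = 3^(-1) mod 35 = 12
y2 = 35^(-1) mod 3 = 2
x = (23×3×12 + 0×35×2) mod 105 = 93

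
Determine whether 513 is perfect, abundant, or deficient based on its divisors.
deficient

Proper divisors of 513: sum = 1 + 3 + 9 + 19 + 27 + 57 + 171 = 287
Since 287 < 513, 513 is deficient.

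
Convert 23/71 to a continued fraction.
[0; 3, 11, 2]

Euclidean algorithm steps:
23 = 0 × 71 + 23
71 = 3 × 23 + 2
23 = 11 × 2 + 1
2 = 2 × 1 + 0
Continued fraction: [0; 3, 11, 2]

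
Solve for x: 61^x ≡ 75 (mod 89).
25

Baby-step giant-step with step n = ⌈√89⌉ = 10.
Baby steps 61^j mod 89 (j:value) for j=0..9: 0:1, 1:61, 2:72, 3:31, 4:22, 5:7, 6:71, 7:59, 8:39, 9:65.
Giant-step multiplier: 61^(-10) ≡ 61^(88-10) = 61^78 ≡ 20 (mod 89).
Giant steps γ_i = 75·20^i mod 89: γ_0=75, γ_1=76, γ_2=7 (in table at j=5).
x = i·n + j = 2·10 + 5 = 25.
Check: 61^25 ≡ 75 (mod 89).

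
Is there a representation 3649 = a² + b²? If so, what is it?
7² + 60² (a=7, b=60)

Factorization: 3649 = 41 × 89
By Fermat: n is sum of two squares iff every prime p ≡ 3 (mod 4) appears to even power.
All primes ≡ 3 (mod 4) appear to even power.
Search a = 0, 1, 2, … for 3649 - a² a perfect square: first hit at a = 7: 3649 - 49 = 3600 = 60².
3649 = 7² + 60² = 49 + 3600 ✓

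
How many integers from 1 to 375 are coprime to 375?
200

375 = 3 × 5^3
φ(n) = n × ∏(1 - 1/p) for each prime p dividing n
φ(375) = 375 × (1 - 1/3) × (1 - 1/5) = 200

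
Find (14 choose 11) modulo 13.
0

Using Lucas' theorem:
Write n=14 and k=11 in base 13:
n in base 13: [1, 1]
k in base 13: [0, 11]
C(14,11) mod 13 = ∏ C(n_i, k_i) mod 13
Digit binomials (mod 13): C(1,0) = 1; C(1,11) = 0 (k_i > n_i)
Product: 1 × 0 = 0 ≡ 0 (mod 13)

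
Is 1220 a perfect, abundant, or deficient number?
abundant

Proper divisors of 1220: sum = 1 + 2 + 4 + 5 + 10 + 20 + 61 + 122 + 244 + 305 + 610 = 1384
Since 1384 > 1220, 1220 is abundant.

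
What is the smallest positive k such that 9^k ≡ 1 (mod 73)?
6

73 is prime, so ord(9) divides φ(73) = 72.
Divisors of 72: 1, 2, 3, 4, 6, 8, 9, 12, 18, 24, 36, 72.
Repeated squaring: 9^1 ≡ 9, 9^2 ≡ 8, 9^4 ≡ 64, 9^8 ≡ 8, 9^16 ≡ 64, 9^32 ≡ 8, 9^64 ≡ 64 (mod 73).
Test 9^d mod 73 for each divisor d in increasing order:
9^1 ≡ 9
9^2 ≡ 8
9^3 = 9^2·9^1 ≡ 72
9^4 ≡ 64
9^6 = 9^4·9^2 ≡ 1  ← first divisor giving 1
The order is 6.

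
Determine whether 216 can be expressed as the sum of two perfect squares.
Not possible

Factorization: 216 = 2^3 × 3^3
By Fermat: n is sum of two squares iff every prime p ≡ 3 (mod 4) appears to even power.
Prime(s) ≡ 3 (mod 4) with odd exponent: [(3, 3)]
Therefore 216 cannot be expressed as a² + b².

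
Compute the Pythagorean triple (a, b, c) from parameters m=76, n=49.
(3375, 7448, 8177)

Euclid's formula: a = m² - n², b = 2mn, c = m² + n²
m = 76, n = 49
a = 76² - 49² = 5776 - 2401 = 3375
b = 2 × 76 × 49 = 7448
c = 76² + 49² = 5776 + 2401 = 8177
Verification: 3375² + 7448² = 11390625 + 55472704 = 66863329 = 8177² ✓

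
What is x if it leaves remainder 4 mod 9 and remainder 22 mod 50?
22

Using Chinese Remainder Theorem:
M = 9 × 50 = 450
M1 = 50, M2 = 9
y1 = 50^(-1) mod 9 = 2
y2 = 9^(-1) mod 50 = 39
x = (4×50×2 + 22×9×39) mod 450 = 22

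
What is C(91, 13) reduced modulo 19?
10

Using Lucas' theorem:
Write n=91 and k=13 in base 19:
n in base 19: [4, 15]
k in base 19: [0, 13]
C(91,13) mod 19 = ∏ C(n_i, k_i) mod 19
Digit binomials (mod 19): C(4,0) = 1; C(15,13) = 105 ≡ 10
Product: 1 × 10 = 10 ≡ 10 (mod 19)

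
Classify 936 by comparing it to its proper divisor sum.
abundant

Proper divisors of 936: sum = 1 + 2 + 3 + 4 + 6 + 8 + 9 + 12 + ... + 156 + 234 + 312 + 468 (23 divisors) = 1794
Since 1794 > 936, 936 is abundant.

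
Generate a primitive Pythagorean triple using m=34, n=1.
(1155, 68, 1157)

Euclid's formula: a = m² - n², b = 2mn, c = m² + n²
m = 34, n = 1
a = 34² - 1² = 1156 - 1 = 1155
b = 2 × 34 × 1 = 68
c = 34² + 1² = 1156 + 1 = 1157
Verification: 1155² + 68² = 1334025 + 4624 = 1338649 = 1157² ✓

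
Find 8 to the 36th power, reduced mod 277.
164

Repeated squaring. Binary of 36 = 100100.
8^1 ≡ 8 (mod 277); 8^2 ≡ 64 (mod 277); 8^4 ≡ 218 (mod 277); 8^8 ≡ 157 (mod 277); 8^16 ≡ 273 (mod 277); 8^32 ≡ 16 (mod 277)
8^36 = 8^4 × 8^32 ≡ 164 (mod 277)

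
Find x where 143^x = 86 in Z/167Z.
77

Baby-step giant-step with step n = ⌈√167⌉ = 13.
Baby steps 143^j mod 167 (j:value) for j=0..12: 0:1, 1:143, 2:75, 3:37, 4:114, 5:103, 6:33, 7:43, 8:137, 9:52, 10:88, 11:59, 12:87.
Giant-step multiplier: 143^(-13) ≡ 143^(166-13) = 143^153 ≡ 165 (mod 167).
Giant steps γ_i = 86·165^i mod 167: γ_0=86, γ_1=162, γ_2=10, γ_3=147, γ_4=40, γ_5=87 (in table at j=12).
x = i·n + j = 5·13 + 12 = 77.
Check: 143^77 ≡ 86 (mod 167).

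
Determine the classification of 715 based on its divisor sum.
deficient

Proper divisors of 715: sum = 1 + 5 + 11 + 13 + 55 + 65 + 143 = 293
Since 293 < 715, 715 is deficient.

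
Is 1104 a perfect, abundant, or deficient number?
abundant

Proper divisors of 1104: sum = 1 + 2 + 3 + 4 + 6 + 8 + 12 + 16 + ... + 184 + 276 + 368 + 552 (19 divisors) = 1872
Since 1872 > 1104, 1104 is abundant.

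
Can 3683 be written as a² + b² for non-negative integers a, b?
Not possible

Factorization: 3683 = 29 × 127
By Fermat: n is sum of two squares iff every prime p ≡ 3 (mod 4) appears to even power.
Prime(s) ≡ 3 (mod 4) with odd exponent: [(127, 1)]
Therefore 3683 cannot be expressed as a² + b².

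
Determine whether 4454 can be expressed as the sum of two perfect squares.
Not possible

Factorization: 4454 = 2 × 17 × 131
By Fermat: n is sum of two squares iff every prime p ≡ 3 (mod 4) appears to even power.
Prime(s) ≡ 3 (mod 4) with odd exponent: [(131, 1)]
Therefore 4454 cannot be expressed as a² + b².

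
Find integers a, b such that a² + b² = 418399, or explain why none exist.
Not possible

Factorization: 418399 = 19^3 × 61
By Fermat: n is sum of two squares iff every prime p ≡ 3 (mod 4) appears to even power.
Prime(s) ≡ 3 (mod 4) with odd exponent: [(19, 3)]
Therefore 418399 cannot be expressed as a² + b².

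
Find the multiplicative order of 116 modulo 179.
89

179 is prime, so ord(116) divides φ(179) = 178.
Divisors of 178: 1, 2, 89, 178.
Repeated squaring: 116^1 ≡ 116, 116^2 ≡ 31, 116^4 ≡ 66, 116^8 ≡ 60, 116^16 ≡ 20, 116^32 ≡ 42, 116^64 ≡ 153, 116^128 ≡ 139 (mod 179).
Test 116^d mod 179 for each divisor d in increasing order:
116^1 ≡ 116
116^2 ≡ 31
116^89 = 116^64·116^16·116^8·116^1 ≡ 1  ← first divisor giving 1
The order is 89.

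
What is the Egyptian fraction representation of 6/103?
1/18 + 1/371 + 1/687834

Greedy algorithm:
6/103: ceiling(103/6) = 18, use 1/18
5/1854: ceiling(1854/5) = 371, use 1/371
1/687834: ceiling(687834/1) = 687834, use 1/687834
Result: 6/103 = 1/18 + 1/371 + 1/687834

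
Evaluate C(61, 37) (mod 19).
0

Using Lucas' theorem:
Write n=61 and k=37 in base 19:
n in base 19: [3, 4]
k in base 19: [1, 18]
C(61,37) mod 19 = ∏ C(n_i, k_i) mod 19
Digit binomials (mod 19): C(3,1) = 3; C(4,18) = 0 (k_i > n_i)
Product: 3 × 0 = 0 ≡ 0 (mod 19)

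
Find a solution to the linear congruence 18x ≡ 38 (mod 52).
x ≡ 5 (mod 26)

gcd(18, 52) = 2, which divides 38, so solutions exist.
Divide through by 2: 9x ≡ 19 (mod 26).
Find 9^(-1) mod 26 by the extended Euclidean algorithm:
26 = 2 × 9 + 8  ⟹  8 = (1)·26 + (-2)·9
9 = 1 × 8 + 1  ⟹  1 = (-1)·26 + (3)·9
So (3)·9 ≡ 1 (mod 26), i.e. 9^(-1) ≡ 3 (mod 26).
x ≡ 3 × 19 = 57 ≡ 5 (mod 26).
Check: 18 × 5 = 90 ≡ 38 (mod 52).
x ≡ 5 (mod 26), giving 2 solutions mod 52.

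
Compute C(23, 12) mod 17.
0

Using Lucas' theorem:
Write n=23 and k=12 in base 17:
n in base 17: [1, 6]
k in base 17: [0, 12]
C(23,12) mod 17 = ∏ C(n_i, k_i) mod 17
Digit binomials (mod 17): C(1,0) = 1; C(6,12) = 0 (k_i > n_i)
Product: 1 × 0 = 0 ≡ 0 (mod 17)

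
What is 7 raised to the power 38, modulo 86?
49

Repeated squaring. Binary of 38 = 100110.
7^1 ≡ 7 (mod 86); 7^2 ≡ 49 (mod 86); 7^4 ≡ 79 (mod 86); 7^8 ≡ 49 (mod 86); 7^16 ≡ 79 (mod 86); 7^32 ≡ 49 (mod 86)
7^38 = 7^2 × 7^4 × 7^32 ≡ 49 (mod 86)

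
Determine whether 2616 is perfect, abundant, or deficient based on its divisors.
abundant

Proper divisors of 2616: sum = 1 + 2 + 3 + 4 + 6 + 8 + 12 + 24 + 109 + 218 + 327 + 436 + 654 + 872 + 1308 = 3984
Since 3984 > 2616, 2616 is abundant.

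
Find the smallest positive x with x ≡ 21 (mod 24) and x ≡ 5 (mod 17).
141

Using Chinese Remainder Theorem:
M = 24 × 17 = 408
M1 = 17, M2 = 24
y1 = 17^(-1) mod 24 = 17
y2 = 24^(-1) mod 17 = 5
x = (21×17×17 + 5×24×5) mod 408 = 141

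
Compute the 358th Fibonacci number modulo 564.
431

Matrix identity: Q^n = [[F_(n+1), F_n], [F_n, F_(n-1)]] with Q = [[1,1],[1,0]].
n = 358 = 101100110₂. Square-and-multiply, entries mod 564:
Q^1 = [[1,1],[1,0]]
Q^2 = (Q^1)² = [[2,1],[1,1]]
Q^5 = (Q^2)²·Q = [[8,5],[5,3]]
Q^11 = (Q^5)²·Q = [[144,89],[89,55]]
Q^22 = (Q^11)² = [[457,227],[227,230]]
Q^44 = (Q^22)² = [[374,285],[285,89]]
Q^89 = (Q^44)²·Q = [[556,13],[13,543]]
Q^179 = (Q^89)²·Q = [[420,233],[233,187]]
Q^358 = (Q^179)² = [[13,431],[431,146]]
F_358 mod 564 = Q^358[0][1] = 431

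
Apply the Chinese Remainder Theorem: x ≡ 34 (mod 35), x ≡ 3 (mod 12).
279

Using Chinese Remainder Theorem:
M = 35 × 12 = 420
M1 = 12, M2 = 35
y1 = 12^(-1) mod 35 = 3
y2 = 35^(-1) mod 12 = 11
x = (34×12×3 + 3×35×11) mod 420 = 279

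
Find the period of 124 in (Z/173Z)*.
43

173 is prime, so ord(124) divides φ(173) = 172.
Divisors of 172: 1, 2, 4, 43, 86, 172.
Repeated squaring: 124^1 ≡ 124, 124^2 ≡ 152, 124^4 ≡ 95, 124^8 ≡ 29, 124^16 ≡ 149, 124^32 ≡ 57, 124^64 ≡ 135, 124^128 ≡ 60 (mod 173).
Test 124^d mod 173 for each divisor d in increasing order:
124^1 ≡ 124
124^2 ≡ 152
124^4 ≡ 95
124^43 = 124^32·124^8·124^2·124^1 ≡ 1  ← first divisor giving 1
The order is 43.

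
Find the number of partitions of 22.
1002

p(n) counts ways to write n as a sum of positive integers (order ignored).
Euler's pentagonal recurrence: p(k) = p(k-1) + p(k-2) - p(k-5) - p(k-7) + p(k-12) + p(k-15) - ... (offsets j(3j∓1)/2, signs ++--, p(0)=1, p(<0)=0).
DP table for k = 0..21: p(0)=1, p(1)=1, p(2)=2, p(3)=3, p(4)=5, p(5)=7, p(6)=11, p(7)=15, p(8)=22, p(9)=30, p(10)=42, p(11)=56, p(12)=77, p(13)=101, p(14)=135, p(15)=176, p(16)=231, p(17)=297, p(18)=385, p(19)=490, p(20)=627, p(21)=792.
Final step: p(22) = p(21) + p(20) - p(17) - p(15) + p(10) + p(7) - p(0)
= 792 + 627 - 297 - 176 + 42 + 15 - 1
= 1002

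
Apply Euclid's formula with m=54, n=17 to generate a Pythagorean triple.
(2627, 1836, 3205)

Euclid's formula: a = m² - n², b = 2mn, c = m² + n²
m = 54, n = 17
a = 54² - 17² = 2916 - 289 = 2627
b = 2 × 54 × 17 = 1836
c = 54² + 17² = 2916 + 289 = 3205
Verification: 2627² + 1836² = 6901129 + 3370896 = 10272025 = 3205² ✓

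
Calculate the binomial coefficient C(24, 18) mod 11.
0

Using Lucas' theorem:
Write n=24 and k=18 in base 11:
n in base 11: [2, 2]
k in base 11: [1, 7]
C(24,18) mod 11 = ∏ C(n_i, k_i) mod 11
Digit binomials (mod 11): C(2,1) = 2; C(2,7) = 0 (k_i > n_i)
Product: 2 × 0 = 0 ≡ 0 (mod 11)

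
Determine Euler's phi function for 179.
178

179 = 179
φ(n) = n × ∏(1 - 1/p) for each prime p dividing n
φ(179) = 179 × (1 - 1/179) = 178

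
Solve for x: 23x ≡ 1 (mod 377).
82

gcd(23, 377) = 1, so the inverse exists.
Extended Euclidean algorithm on (377, 23):
377 = 16 × 23 + 9  ⟹  9 = (1)·377 + (-16)·23
23 = 2 × 9 + 5  ⟹  5 = (-2)·377 + (33)·23
9 = 1 × 5 + 4  ⟹  4 = (3)·377 + (-49)·23
5 = 1 × 4 + 1  ⟹  1 = (-5)·377 + (82)·23
So (82)·23 ≡ 1 (mod 377), i.e. 23^(-1) ≡ 82 (mod 377).
Check: 23 × 82 = 1886 ≡ 1 (mod 377)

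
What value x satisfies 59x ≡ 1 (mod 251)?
234

gcd(59, 251) = 1, so the inverse exists.
Extended Euclidean algorithm on (251, 59):
251 = 4 × 59 + 15  ⟹  15 = (1)·251 + (-4)·59
59 = 3 × 15 + 14  ⟹  14 = (-3)·251 + (13)·59
15 = 1 × 14 + 1  ⟹  1 = (4)·251 + (-17)·59
So (-17)·59 ≡ 1 (mod 251), i.e. 59^(-1) ≡ -17 ≡ 234 (mod 251).
Check: 59 × 234 = 13806 ≡ 1 (mod 251)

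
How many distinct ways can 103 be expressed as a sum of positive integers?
271248950

p(n) counts ways to write n as a sum of positive integers (order ignored).
Euler's pentagonal recurrence: p(k) = p(k-1) + p(k-2) - p(k-5) - p(k-7) + p(k-12) + p(k-15) - ... (offsets j(3j∓1)/2, signs ++--, p(0)=1, p(<0)=0).
DP table for k = 0..102: p(0)=1, p(1)=1, p(2)=2, p(3)=3, p(4)=5, p(5)=7, p(6)=11, p(7)=15, p(8)=22, p(9)=30, p(10)=42, p(11)=56, p(12)=77, p(13)=101, p(14)=135, p(15)=176, p(16)=231, p(17)=297, p(18)=385, p(19)=490, p(20)=627, p(21)=792, p(22)=1002, p(23)=1255, p(24)=1575, p(25)=1958, p(26)=2436, p(27)=3010, p(28)=3718, p(29)=4565, p(30)=5604, p(31)=6842, p(32)=8349, p(33)=10143, p(34)=12310, p(35)=14883, p(36)=17977, p(37)=21637, p(38)=26015, p(39)=31185, p(40)=37338, p(41)=44583, p(42)=53174, p(43)=63261, p(44)=75175, p(45)=89134, p(46)=105558, p(47)=124754, p(48)=147273, p(49)=173525, p(50)=204226, p(51)=239943, p(52)=281589, p(53)=329931, p(54)=386155, p(55)=451276, p(56)=526823, p(57)=614154, p(58)=715220, p(59)=831820, p(60)=966467, p(61)=1121505, p(62)=1300156, p(63)=1505499, p(64)=1741630, p(65)=2012558, p(66)=2323520, p(67)=2679689, p(68)=3087735, p(69)=3554345, p(70)=4087968, p(71)=4697205, p(72)=5392783, p(73)=6185689, p(74)=7089500, p(75)=8118264, p(76)=9289091, p(77)=10619863, p(78)=12132164, p(79)=13848650, p(80)=15796476, p(81)=18004327, p(82)=20506255, p(83)=23338469, p(84)=26543660, p(85)=30167357, p(86)=34262962, p(87)=38887673, p(88)=44108109, p(89)=49995925, p(90)=56634173, p(91)=64112359, p(92)=72533807, p(93)=82010177, p(94)=92669720, p(95)=104651419, p(96)=118114304, p(97)=133230930, p(98)=150198136, p(99)=169229875, p(100)=190569292, p(101)=214481126, p(102)=241265379.
Final step: p(103) = p(102) + p(101) - p(98) - p(96) + p(91) + p(88) - p(81) - p(77) + p(68) + p(63) - p(52) - p(46) + p(33) + p(26) - p(11) - p(3)
= 241265379 + 214481126 - 150198136 - 118114304 + 64112359 + 44108109 - 18004327 - 10619863 + 3087735 + 1505499 - 281589 - 105558 + 10143 + 2436 - 56 - 3
= 271248950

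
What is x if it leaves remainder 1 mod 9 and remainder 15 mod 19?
91

Using Chinese Remainder Theorem:
M = 9 × 19 = 171
M1 = 19, M2 = 9
y1 = 19^(-1) mod 9 = 1
y2 = 9^(-1) mod 19 = 17
x = (1×19×1 + 15×9×17) mod 171 = 91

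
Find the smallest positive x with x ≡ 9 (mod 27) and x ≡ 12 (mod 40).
252

Using Chinese Remainder Theorem:
M = 27 × 40 = 1080
M1 = 40, M2 = 27
y1 = 40^(-1) mod 27 = 25
y2 = 27^(-1) mod 40 = 3
x = (9×40×25 + 12×27×3) mod 1080 = 252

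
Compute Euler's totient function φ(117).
72

117 = 3^2 × 13
φ(n) = n × ∏(1 - 1/p) for each prime p dividing n
φ(117) = 117 × (1 - 1/3) × (1 - 1/13) = 72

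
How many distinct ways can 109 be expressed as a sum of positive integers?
541946240

p(n) counts ways to write n as a sum of positive integers (order ignored).
Euler's pentagonal recurrence: p(k) = p(k-1) + p(k-2) - p(k-5) - p(k-7) + p(k-12) + p(k-15) - ... (offsets j(3j∓1)/2, signs ++--, p(0)=1, p(<0)=0).
DP table for k = 0..108: p(0)=1, p(1)=1, p(2)=2, p(3)=3, p(4)=5, p(5)=7, p(6)=11, p(7)=15, p(8)=22, p(9)=30, p(10)=42, p(11)=56, p(12)=77, p(13)=101, p(14)=135, p(15)=176, p(16)=231, p(17)=297, p(18)=385, p(19)=490, p(20)=627, p(21)=792, p(22)=1002, p(23)=1255, p(24)=1575, p(25)=1958, p(26)=2436, p(27)=3010, p(28)=3718, p(29)=4565, p(30)=5604, p(31)=6842, p(32)=8349, p(33)=10143, p(34)=12310, p(35)=14883, p(36)=17977, p(37)=21637, p(38)=26015, p(39)=31185, p(40)=37338, p(41)=44583, p(42)=53174, p(43)=63261, p(44)=75175, p(45)=89134, p(46)=105558, p(47)=124754, p(48)=147273, p(49)=173525, p(50)=204226, p(51)=239943, p(52)=281589, p(53)=329931, p(54)=386155, p(55)=451276, p(56)=526823, p(57)=614154, p(58)=715220, p(59)=831820, p(60)=966467, p(61)=1121505, p(62)=1300156, p(63)=1505499, p(64)=1741630, p(65)=2012558, p(66)=2323520, p(67)=2679689, p(68)=3087735, p(69)=3554345, p(70)=4087968, p(71)=4697205, p(72)=5392783, p(73)=6185689, p(74)=7089500, p(75)=8118264, p(76)=9289091, p(77)=10619863, p(78)=12132164, p(79)=13848650, p(80)=15796476, p(81)=18004327, p(82)=20506255, p(83)=23338469, p(84)=26543660, p(85)=30167357, p(86)=34262962, p(87)=38887673, p(88)=44108109, p(89)=49995925, p(90)=56634173, p(91)=64112359, p(92)=72533807, p(93)=82010177, p(94)=92669720, p(95)=104651419, p(96)=118114304, p(97)=133230930, p(98)=150198136, p(99)=169229875, p(100)=190569292, p(101)=214481126, p(102)=241265379, p(103)=271248950, p(104)=304801365, p(105)=342325709, p(106)=384276336, p(107)=431149389, p(108)=483502844.
Final step: p(109) = p(108) + p(107) - p(104) - p(102) + p(97) + p(94) - p(87) - p(83) + p(74) + p(69) - p(58) - p(52) + p(39) + p(32) - p(17) - p(9)
= 483502844 + 431149389 - 304801365 - 241265379 + 133230930 + 92669720 - 38887673 - 23338469 + 7089500 + 3554345 - 715220 - 281589 + 31185 + 8349 - 297 - 30
= 541946240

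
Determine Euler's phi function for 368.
176

368 = 2^4 × 23
φ(n) = n × ∏(1 - 1/p) for each prime p dividing n
φ(368) = 368 × (1 - 1/2) × (1 - 1/23) = 176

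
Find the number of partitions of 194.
2366022741845

p(n) counts ways to write n as a sum of positive integers (order ignored).
Euler's pentagonal recurrence: p(k) = p(k-1) + p(k-2) - p(k-5) - p(k-7) + p(k-12) + p(k-15) - ... (offsets j(3j∓1)/2, signs ++--, p(0)=1, p(<0)=0).
DP table for k = 0..193: p(0)=1, p(1)=1, p(2)=2, p(3)=3, p(4)=5, p(5)=7, p(6)=11, p(7)=15, p(8)=22, p(9)=30, p(10)=42, p(11)=56, p(12)=77, p(13)=101, p(14)=135, p(15)=176, p(16)=231, p(17)=297, p(18)=385, p(19)=490, p(20)=627, p(21)=792, p(22)=1002, p(23)=1255, p(24)=1575, p(25)=1958, p(26)=2436, p(27)=3010, p(28)=3718, p(29)=4565, p(30)=5604, p(31)=6842, p(32)=8349, p(33)=10143, p(34)=12310, p(35)=14883, p(36)=17977, p(37)=21637, p(38)=26015, p(39)=31185, p(40)=37338, p(41)=44583, p(42)=53174, p(43)=63261, p(44)=75175, p(45)=89134, p(46)=105558, p(47)=124754, p(48)=147273, p(49)=173525, p(50)=204226, p(51)=239943, p(52)=281589, p(53)=329931, p(54)=386155, p(55)=451276, p(56)=526823, p(57)=614154, p(58)=715220, p(59)=831820, p(60)=966467, p(61)=1121505, p(62)=1300156, p(63)=1505499, p(64)=1741630, p(65)=2012558, p(66)=2323520, p(67)=2679689, p(68)=3087735, p(69)=3554345, p(70)=4087968, p(71)=4697205, p(72)=5392783, p(73)=6185689, p(74)=7089500, p(75)=8118264, p(76)=9289091, p(77)=10619863, p(78)=12132164, p(79)=13848650, p(80)=15796476, p(81)=18004327, p(82)=20506255, p(83)=23338469, p(84)=26543660, p(85)=30167357, p(86)=34262962, p(87)=38887673, p(88)=44108109, p(89)=49995925, p(90)=56634173, p(91)=64112359, p(92)=72533807, p(93)=82010177, p(94)=92669720, p(95)=104651419, p(96)=118114304, p(97)=133230930, p(98)=150198136, p(99)=169229875, p(100)=190569292, p(101)=214481126, p(102)=241265379, p(103)=271248950, p(104)=304801365, p(105)=342325709, p(106)=384276336, p(107)=431149389, p(108)=483502844, p(109)=541946240, p(110)=607163746, p(111)=679903203, p(112)=761002156, p(113)=851376628, p(114)=952050665, p(115)=1064144451, p(116)=1188908248, p(117)=1327710076, p(118)=1482074143, p(119)=1653668665, p(120)=1844349560, p(121)=2056148051, p(122)=2291320912, p(123)=2552338241, p(124)=2841940500, p(125)=3163127352, p(126)=3519222692, p(127)=3913864295, p(128)=4351078600, p(129)=4835271870, p(130)=5371315400, p(131)=5964539504, p(132)=6620830889, p(133)=7346629512, p(134)=8149040695, p(135)=9035836076, p(136)=10015581680, p(137)=11097645016, p(138)=12292341831, p(139)=13610949895, p(140)=15065878135, p(141)=16670689208, p(142)=18440293320, p(143)=20390982757, p(144)=22540654445, p(145)=24908858009, p(146)=27517052599, p(147)=30388671978, p(148)=33549419497, p(149)=37027355200, p(150)=40853235313, p(151)=45060624582, p(152)=49686288421, p(153)=54770336324, p(154)=60356673280, p(155)=66493182097, p(156)=73232243759, p(157)=80630964769, p(158)=88751778802, p(159)=97662728555, p(160)=107438159466, p(161)=118159068427, p(162)=129913904637, p(163)=142798995930, p(164)=156919475295, p(165)=172389800255, p(166)=189334822579, p(167)=207890420102, p(168)=228204732751, p(169)=250438925115, p(170)=274768617130, p(171)=301384802048, p(172)=330495499613, p(173)=362326859895, p(174)=397125074750, p(175)=435157697830, p(176)=476715857290, p(177)=522115831195, p(178)=571701605655, p(179)=625846753120, p(180)=684957390936, p(181)=749474411781, p(182)=819876908323, p(183)=896684817527, p(184)=980462880430, p(185)=1071823774337, p(186)=1171432692373, p(187)=1280011042268, p(188)=1398341745571, p(189)=1527273599625, p(190)=1667727404093, p(191)=1820701100652, p(192)=1987276856363, p(193)=2168627105469.
Final step: p(194) = p(193) + p(192) - p(189) - p(187) + p(182) + p(179) - p(172) - p(168) + p(159) + p(154) - p(143) - p(137) + p(124) + p(117) - p(102) - p(94) + p(77) + p(68) - p(49) - p(39) + p(18) + p(7)
= 2168627105469 + 1987276856363 - 1527273599625 - 1280011042268 + 819876908323 + 625846753120 - 330495499613 - 228204732751 + 97662728555 + 60356673280 - 20390982757 - 11097645016 + 2841940500 + 1327710076 - 241265379 - 92669720 + 10619863 + 3087735 - 173525 - 31185 + 385 + 15
= 2366022741845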